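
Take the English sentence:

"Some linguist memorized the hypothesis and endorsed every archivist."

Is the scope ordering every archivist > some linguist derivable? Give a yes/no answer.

Structurally, *every archivist* is inside one conjunct of the coordinate structure (*endorsed every archivist*).
QR out of a conjunct would have to apply non-ATB, which the CSC forbids.
There is no licit LF on which *every archivist* c-commands *some linguist*.
(Only the surface reading survives: one fixed linguist with respect to all the relevant archivists.)

No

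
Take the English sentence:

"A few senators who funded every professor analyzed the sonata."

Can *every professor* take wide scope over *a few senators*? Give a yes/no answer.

*every professor* occurs within the relative clause *who funded every professor*.
Relative clauses are scope islands: a quantifier cannot QR out of a relative clause to take scope in the matrix clause.
So the wide-scope reading for *every professor* is blocked.

No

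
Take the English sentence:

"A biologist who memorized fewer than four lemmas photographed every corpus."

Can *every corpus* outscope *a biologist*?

Yes

*every corpus* is a matrix argument; only *a biologist* is modified by the relative clause *who memorized fewer than four lemmas*, so the RC island is irrelevant to the target quantifier.
Nothing blocks QR of the lower DP to a position above the higher one, so inverse scope is available.
The sentence is scopally ambiguous between *a biologist* > *every corpus* and *every corpus* > *a biologist*.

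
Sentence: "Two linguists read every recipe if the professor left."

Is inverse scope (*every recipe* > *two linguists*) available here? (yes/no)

Yes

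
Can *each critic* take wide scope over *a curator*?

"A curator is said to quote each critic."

Yes

*each critic* is the object of the infinitival complement of a raising predicate; raising infinitives are transparent for QR, so the two DPs are in effect clausemates.
No island intervenes, so both surface and inverse scope are derivable.
The sentence is scopally ambiguous between *a curator* > *each critic* and *each critic* > *a curator*.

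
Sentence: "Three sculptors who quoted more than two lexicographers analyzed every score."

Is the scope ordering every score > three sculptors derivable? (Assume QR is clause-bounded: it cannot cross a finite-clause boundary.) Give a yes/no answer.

Yes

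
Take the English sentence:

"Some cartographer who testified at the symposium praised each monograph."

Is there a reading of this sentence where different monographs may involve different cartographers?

Yes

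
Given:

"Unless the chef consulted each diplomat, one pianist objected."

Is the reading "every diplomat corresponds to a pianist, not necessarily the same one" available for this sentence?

The described interpretation is the *each diplomat* > *one pianist* scoping.
*each diplomat* occurs within the adjunct clause *unless the chef consulted each diplomat*.
Adjunct clauses are scope islands: a quantifier inside an adjunct cannot raise into the matrix clause.
*each diplomat* > *one pianist* would require crossing that boundary, which is illicit.

No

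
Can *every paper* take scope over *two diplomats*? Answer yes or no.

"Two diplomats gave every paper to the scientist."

Yes

*every paper* is the matrix object and *two diplomats* the matrix subject; the two are clausemates.
QR within a single clause is free, so the lower quantifier may take scope over the higher one.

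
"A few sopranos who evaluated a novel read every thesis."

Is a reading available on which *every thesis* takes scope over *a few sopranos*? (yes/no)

Yes

The relative clause *who evaluated a novel* modifies *a few sopranos*, but *every thesis* is not inside that relative clause — it is an argument of the matrix verb.
Ordinary QR to a clause-peripheral position gives the wide-scope LF for the lower DP.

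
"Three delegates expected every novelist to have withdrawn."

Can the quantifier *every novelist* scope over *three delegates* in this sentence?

*every novelist* is the subject of an ECM infinitive — the infinitival complement of an ECM verb is not a scope island, so *every novelist* can raise into the matrix clause.
Since no island is crossed, the inverse ordering is licensed alongside surface scope.

Yes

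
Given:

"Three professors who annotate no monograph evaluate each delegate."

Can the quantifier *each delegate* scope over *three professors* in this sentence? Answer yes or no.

Yes

*each delegate* sits in the matrix clause, not in the relative clause on *three professors*.
With no island boundary between them, the object can take inverse scope over the subject via ordinary QR within the clause.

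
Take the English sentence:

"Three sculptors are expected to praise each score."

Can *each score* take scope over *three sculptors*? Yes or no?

Yes

*each score* is the object of the infinitival complement of a raising predicate; raising infinitives are transparent for QR, so the two DPs are in effect clausemates.
With no island boundary between them, the object can take inverse scope over the subject via ordinary QR within the clause.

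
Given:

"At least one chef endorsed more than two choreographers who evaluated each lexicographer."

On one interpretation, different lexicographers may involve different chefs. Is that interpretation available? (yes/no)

No

That reading corresponds to *each lexicographer* > *at least one chef*.
*each lexicographer* is embedded in the relative clause *who evaluated each lexicographer* modifying *more than two choreographers*.
The relative clause forms an island for QR, so the quantifier is confined to the head noun's restrictor.
So *each lexicographer* cannot raise to a position above *at least one chef*.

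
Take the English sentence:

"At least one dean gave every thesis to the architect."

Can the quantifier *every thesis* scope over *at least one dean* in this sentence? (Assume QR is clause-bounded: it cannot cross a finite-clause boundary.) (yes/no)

*every thesis* and *at least one dean* are in the same minimal clause.
Since no island is crossed, the inverse ordering is licensed alongside surface scope.

Yes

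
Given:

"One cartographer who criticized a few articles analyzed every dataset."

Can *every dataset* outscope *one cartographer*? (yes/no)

The relative clause *who criticized a few articles* modifies *one cartographer*, but *every dataset* is not inside that relative clause — it is an argument of the matrix verb.
Nothing blocks QR of the lower DP to a position above the higher one, so inverse scope is available.

Yes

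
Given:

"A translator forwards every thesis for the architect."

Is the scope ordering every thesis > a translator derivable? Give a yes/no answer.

Both DPs are arguments of the same predicate; there is no clause or island boundary between them.
With no island boundary between them, the object can take inverse scope over the subject via ordinary QR within the clause.
Both orderings are possible: *a translator* > *every thesis* and *every thesis* > *a translator*.

Yes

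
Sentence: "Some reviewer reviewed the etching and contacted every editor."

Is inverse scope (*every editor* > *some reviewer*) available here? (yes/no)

*every editor* sits inside one conjunct of the coordinate structure (*contacted every editor*).
QR out of a conjunct would have to apply non-ATB, which the CSC forbids.
So *every editor* cannot raise high enough to outscope *some reviewer*; only the surface ordering *some reviewer* > *every editor* is available.

No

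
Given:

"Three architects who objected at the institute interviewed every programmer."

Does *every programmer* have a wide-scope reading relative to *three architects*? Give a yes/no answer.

*every programmer* sits in the matrix clause, not in the relative clause on *three architects*.
Clause-internal QR can adjoin the lower DP above the subject, yielding the inverse reading.
Both orderings are possible: *three architects* > *every programmer* and *every programmer* > *three architects*.

Yes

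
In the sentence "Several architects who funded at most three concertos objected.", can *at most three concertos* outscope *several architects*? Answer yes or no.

*at most three concertos* sits inside the relative clause *who funded at most three concertos*.
Relative clauses block scope extraction: QR cannot target a position outside the modified NP.
So the wide-scope reading for *at most three concertos* is blocked.

No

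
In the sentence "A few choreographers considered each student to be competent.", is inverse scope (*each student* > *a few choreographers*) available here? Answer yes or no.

The ECM infinitive is scope-transparent — *each student* is free to raise above *a few choreographers*.
With no island boundary between them, the object can take inverse scope over the subject via ordinary QR within the clause.

Yes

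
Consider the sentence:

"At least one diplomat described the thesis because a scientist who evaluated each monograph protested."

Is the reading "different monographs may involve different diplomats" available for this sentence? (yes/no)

The paraphrase describes the scope ordering *each monograph* > *at least one diplomat*.
The target quantifier *each monograph* is part of the relative clause *who evaluated each monograph*, which is itself inside the adjunct *because a scientist who evaluated each monograph protested*.
The quantifier would have to escape first the RC and then the adjunct — two independent island violations.
*each monograph* > *at least one diplomat* would require crossing that boundary, which is illicit.

No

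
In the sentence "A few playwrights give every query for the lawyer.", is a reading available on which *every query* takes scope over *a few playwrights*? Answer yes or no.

Both DPs are arguments of the same predicate; there is no clause or island boundary between them.
Since no island is crossed, the inverse ordering is licensed alongside surface scope.

Yes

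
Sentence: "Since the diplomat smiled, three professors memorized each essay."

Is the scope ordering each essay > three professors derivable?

Yes

Neither queried DP is inside the adjunct, so the adjunct-island constraint does not apply.
Ordinary QR to a clause-peripheral position gives the wide-scope LF for the lower DP.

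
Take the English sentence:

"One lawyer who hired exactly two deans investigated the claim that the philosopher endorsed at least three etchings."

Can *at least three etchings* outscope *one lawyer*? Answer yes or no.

No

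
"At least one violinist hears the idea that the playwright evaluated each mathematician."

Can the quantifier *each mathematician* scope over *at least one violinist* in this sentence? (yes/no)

No

Structurally, *each mathematician* is inside the complex NP *the idea that the playwright evaluated each mathematician*.
The Complex NP Constraint bars QR out of the complement clause of a noun.
So *each mathematician* cannot raise high enough to outscope *at least one violinist*; only the surface ordering *at least one violinist* > *each mathematician* is available.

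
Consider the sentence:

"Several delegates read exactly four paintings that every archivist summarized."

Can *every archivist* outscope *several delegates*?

No

*every archivist* sits inside the relative clause *that every archivist summarized* modifying *exactly four paintings*.
Relative clauses are scope islands: a quantifier cannot QR out of a relative clause to take scope in the matrix clause.
So *every archivist* cannot raise high enough to outscope *several delegates*; only the surface ordering *several delegates* > *every archivist* is available.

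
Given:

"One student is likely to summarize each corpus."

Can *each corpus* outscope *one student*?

Yes

*each corpus* is the object of the infinitival complement of a raising predicate; raising infinitives are transparent for QR, so the two DPs are in effect clausemates.
QR within a single clause is free, so the lower quantifier may take scope over the higher one.
Both orderings are possible: *one student* > *each corpus* and *each corpus* > *one student*.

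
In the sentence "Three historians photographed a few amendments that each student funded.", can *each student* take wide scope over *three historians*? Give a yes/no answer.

No

The target quantifier *each student* is part of the relative clause *that each student funded* modifying *a few amendments*.
A relative clause is a scope island — quantifier raising cannot cross its boundary.
*each student* is confined to the island and cannot take scope over *three historians*.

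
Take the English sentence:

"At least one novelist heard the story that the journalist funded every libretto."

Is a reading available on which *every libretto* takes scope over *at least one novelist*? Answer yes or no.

No

*every libretto* occurs within the complex NP *the story that the journalist funded every libretto*.
The complex NP is opaque for QR — the quantifier is frozen inside the noun's complement.
There is no licit LF on which *every libretto* c-commands *at least one novelist*.
(Only the surface reading survives: one fixed novelist with respect to all the relevant librettos.)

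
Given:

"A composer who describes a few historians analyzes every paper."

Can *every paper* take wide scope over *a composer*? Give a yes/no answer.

The relative clause *who describes a few historians* modifies *a composer*, but *every paper* is not inside that relative clause — it is an argument of the matrix verb.
Ordinary QR to a clause-peripheral position gives the wide-scope LF for the lower DP.
So *every paper* > *a composer* is among the available readings.

Yes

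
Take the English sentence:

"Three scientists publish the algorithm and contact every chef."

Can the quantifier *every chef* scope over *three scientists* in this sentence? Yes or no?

The target quantifier *every chef* is part of one conjunct of the coordinate structure (*contact every chef*).
The Coordinate Structure Constraint blocks movement (including QR) out of a single conjunct.
So *every chef* cannot raise to a position above *three scientists*.

No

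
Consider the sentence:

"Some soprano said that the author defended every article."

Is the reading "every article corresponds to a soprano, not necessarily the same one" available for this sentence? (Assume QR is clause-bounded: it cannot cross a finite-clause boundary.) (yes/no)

This is the *every article* > *some soprano* reading.
Structurally, *every article* is inside the finite complement clause *that the author defended every article*.
Under clause-bounded QR, a quantifier in an embedded finite clause cannot raise into the matrix clause.
Hence only narrow scope for *every article* (under *some soprano*) survives.
(Only the surface reading survives: one fixed soprano with respect to all the relevant articles.)

No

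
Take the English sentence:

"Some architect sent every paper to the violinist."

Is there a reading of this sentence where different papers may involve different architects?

The paraphrase describes the scope ordering *every paper* > *some architect*.
*every paper* and *some architect* are in the same minimal clause.
Ordinary QR to a clause-peripheral position gives the wide-scope LF for the lower DP.

Yes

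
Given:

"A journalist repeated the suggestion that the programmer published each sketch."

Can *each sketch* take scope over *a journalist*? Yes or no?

*each sketch* occurs within the complex NP *the suggestion that the programmer published each sketch*.
The complex NP is opaque for QR — the quantifier is frozen inside the noun's complement.
The inverse ordering *each sketch* > *a journalist* is therefore underivable.
(Only the surface reading survives: one fixed journalist with respect to all the relevant sketches.)

No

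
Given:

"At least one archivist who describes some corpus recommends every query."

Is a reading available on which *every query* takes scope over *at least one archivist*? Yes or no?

The RC *who describes some corpus* is an island, but *every query* is not inside it — it is the matrix object, a clausemate of *at least one archivist*.
Clause-internal QR can adjoin the lower DP above the subject, yielding the inverse reading.

Yes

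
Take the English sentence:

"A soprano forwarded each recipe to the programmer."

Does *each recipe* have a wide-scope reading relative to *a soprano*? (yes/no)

Yes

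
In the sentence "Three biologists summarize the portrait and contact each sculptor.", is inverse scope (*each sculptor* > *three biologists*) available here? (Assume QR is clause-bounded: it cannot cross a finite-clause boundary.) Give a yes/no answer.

Structurally, *each sculptor* is inside one conjunct of the coordinate structure (*contact each sculptor*).
A quantifier cannot raise out of one conjunct of a coordination across the whole coordinate structure — the CSC applies to QR.
So *each sculptor* cannot raise high enough to outscope *three biologists*; only the surface ordering *three biologists* > *each sculptor* is available.

No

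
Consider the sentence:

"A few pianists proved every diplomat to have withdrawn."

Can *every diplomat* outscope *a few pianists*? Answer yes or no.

ECM infinitives lack a CP barrier, so *every diplomat* can QR over the matrix subject *a few pianists*.
QR within a single clause is free, so the lower quantifier may take scope over the higher one.
So *every diplomat* > *a few pianists* is among the available readings.

Yes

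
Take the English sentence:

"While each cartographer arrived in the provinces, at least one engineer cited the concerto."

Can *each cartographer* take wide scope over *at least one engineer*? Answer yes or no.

*each cartographer* is embedded in the adjunct clause *while each cartographer arrived in the provinces*.
Scope out of an adjunct clause is unavailable: QR respects the adjunct-island constraint.
The ordering *each cartographer* > *at least one engineer* is therefore underivable.

No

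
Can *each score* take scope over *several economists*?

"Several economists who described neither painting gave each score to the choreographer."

Although the sentence contains a relative clause (*who described neither painting*), *each score* is outside it, in the matrix VP.
Since no island is crossed, the inverse ordering is licensed alongside surface scope.
So *each score* > *several economists* is among the available readings.

Yes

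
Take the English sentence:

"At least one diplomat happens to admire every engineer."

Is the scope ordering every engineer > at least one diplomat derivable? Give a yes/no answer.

*every engineer* is the object of the infinitival complement of a raising predicate; raising infinitives are transparent for QR, so the two DPs are in effect clausemates.
Since no island is crossed, the inverse ordering is licensed alongside surface scope.
Both orderings are possible: *at least one diplomat* > *every engineer* and *every engineer* > *at least one diplomat*.

Yes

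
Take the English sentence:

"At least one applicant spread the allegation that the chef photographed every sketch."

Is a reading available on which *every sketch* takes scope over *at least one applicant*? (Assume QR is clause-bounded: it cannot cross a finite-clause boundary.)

*every sketch* sits inside the complex NP *the allegation that the chef photographed every sketch*.
A that-clause complement to a noun is an island; QR cannot cross the NP boundary.
So *every sketch* cannot raise high enough to outscope *at least one applicant*; only the surface ordering *at least one applicant* > *every sketch* is available.

No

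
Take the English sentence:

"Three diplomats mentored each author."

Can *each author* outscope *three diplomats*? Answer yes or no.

*three diplomats* and *each author* are co-arguments of the matrix verb, with nothing but a clause-internal boundary between them.
Since no island is crossed, the inverse ordering is licensed alongside surface scope.
Both orderings are possible: *three diplomats* > *each author* and *each author* > *three diplomats*.

Yes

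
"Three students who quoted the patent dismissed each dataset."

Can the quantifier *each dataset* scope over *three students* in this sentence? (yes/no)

*each dataset* sits in the matrix clause, not in the relative clause on *three students*.
No island intervenes, so both surface and inverse scope are derivable.

Yes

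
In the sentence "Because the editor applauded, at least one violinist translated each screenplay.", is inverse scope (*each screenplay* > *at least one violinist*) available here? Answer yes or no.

Yes

The adjunct island is irrelevant here — *each screenplay* and *at least one violinist* are both in the matrix clause.
QR within a single clause is free, so the lower quantifier may take scope over the higher one.
Both orderings are possible: *at least one violinist* > *each screenplay* and *each screenplay* > *at least one violinist*.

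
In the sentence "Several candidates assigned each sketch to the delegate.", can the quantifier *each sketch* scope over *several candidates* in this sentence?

Both DPs are arguments of the same predicate; there is no clause or island boundary between them.
Ordinary QR to a clause-peripheral position gives the wide-scope LF for the lower DP.
So *each sketch* > *several candidates* is among the available readings.

Yes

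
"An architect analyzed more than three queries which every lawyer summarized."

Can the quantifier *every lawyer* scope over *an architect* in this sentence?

*every lawyer* sits inside the relative clause *which every lawyer summarized* modifying *more than three queries*.
A relative clause is a scope island — quantifier raising cannot cross its boundary.
So *every lawyer* cannot raise to a position above *an architect*.

No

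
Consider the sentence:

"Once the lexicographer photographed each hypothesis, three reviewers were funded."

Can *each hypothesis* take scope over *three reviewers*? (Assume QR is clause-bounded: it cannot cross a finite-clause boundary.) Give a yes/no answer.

No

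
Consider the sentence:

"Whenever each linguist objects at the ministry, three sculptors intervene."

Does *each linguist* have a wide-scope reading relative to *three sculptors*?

*each linguist* occurs within the adjunct clause *whenever each linguist objects at the ministry*.
Adjunct clauses are scope islands: a quantifier inside an adjunct cannot raise into the matrix clause.
*each linguist* > *three sculptors* would require crossing that boundary, which is illicit.

No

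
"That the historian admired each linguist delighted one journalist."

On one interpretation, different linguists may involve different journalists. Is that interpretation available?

This is the *each linguist* > *one journalist* reading.
*each linguist* occurs within the sentential subject *that the historian admired each linguist*.
Clausal subjects are scope islands; QR from inside the subject into the matrix is barred.
So *each linguist* cannot raise to a position above *one journalist*.

No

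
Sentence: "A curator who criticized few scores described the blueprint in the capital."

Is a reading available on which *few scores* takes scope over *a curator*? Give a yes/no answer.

The DP *few scores* is contained in the relative clause *who criticized few scores*.
Quantifiers inside a relative clause are trapped there; the RC boundary blocks QR.
So the wide-scope reading for *few scores* is blocked.

No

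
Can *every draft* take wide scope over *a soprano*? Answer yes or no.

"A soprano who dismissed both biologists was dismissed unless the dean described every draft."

The DP *every draft* is contained in the adjunct clause *unless the dean described every draft*.
The adjunct-island constraint bars QR out of an adverbial clause.
Hence only narrow scope for *every draft* (under *a soprano*) survives.
(Only the surface reading survives: one fixed soprano with respect to all the relevant drafts.)

No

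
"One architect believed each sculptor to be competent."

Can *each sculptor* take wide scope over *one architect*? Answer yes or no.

This is an ECM construction: *each sculptor* is the infinitival subject, Case-marked by the matrix verb, and the infinitive is transparent for QR.
Nothing blocks QR of the lower DP to a position above the higher one, so inverse scope is available.

Yes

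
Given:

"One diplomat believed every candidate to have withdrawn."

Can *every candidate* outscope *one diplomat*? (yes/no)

Yes

*every candidate* is the subject of an ECM infinitive — the infinitival complement of an ECM verb is not a scope island, so *every candidate* can raise into the matrix clause.
Clause-internal QR can adjoin the lower DP above the subject, yielding the inverse reading.
Both orderings are possible: *one diplomat* > *every candidate* and *every candidate* > *one diplomat*.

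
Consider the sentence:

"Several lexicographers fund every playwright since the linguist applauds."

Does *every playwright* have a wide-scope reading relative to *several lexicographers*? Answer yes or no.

Yes

The adjunct island is irrelevant here — *every playwright* and *several lexicographers* are both in the matrix clause.
QR within a single clause is free, so the lower quantifier may take scope over the higher one.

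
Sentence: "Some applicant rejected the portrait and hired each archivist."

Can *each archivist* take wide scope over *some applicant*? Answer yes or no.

No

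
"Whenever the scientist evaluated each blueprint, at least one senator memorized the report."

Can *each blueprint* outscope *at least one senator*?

No

*each blueprint* sits inside the adjunct clause *whenever the scientist evaluated each blueprint*.
Scope out of an adjunct clause is unavailable: QR respects the adjunct-island constraint.
So *each blueprint* cannot raise to a position above *at least one senator*.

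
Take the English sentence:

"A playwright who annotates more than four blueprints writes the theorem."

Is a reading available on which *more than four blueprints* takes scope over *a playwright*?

The DP *more than four blueprints* is contained in the relative clause *who annotates more than four blueprints*.
Relative clauses block scope extraction: QR cannot target a position outside the modified NP.
Hence only narrow scope for *more than four blueprints* (under *a playwright*) survives.

No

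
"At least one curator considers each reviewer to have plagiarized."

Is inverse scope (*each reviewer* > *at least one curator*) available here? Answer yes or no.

The ECM infinitive is scope-transparent — *each reviewer* is free to raise above *at least one curator*.
Nothing blocks QR of the lower DP to a position above the higher one, so inverse scope is available.

Yes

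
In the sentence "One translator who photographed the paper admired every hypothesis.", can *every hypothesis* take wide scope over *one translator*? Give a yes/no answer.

The relative clause *who photographed the paper* modifies *one translator*, but *every hypothesis* is not inside that relative clause — it is an argument of the matrix verb.
With no island boundary between them, the object can take inverse scope over the subject via ordinary QR within the clause.
Both orderings are possible: *one translator* > *every hypothesis* and *every hypothesis* > *one translator*.

Yes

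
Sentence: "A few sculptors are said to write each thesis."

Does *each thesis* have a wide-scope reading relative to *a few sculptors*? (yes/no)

Infinitival complements of raising predicates do not block QR; *each thesis* and *a few sculptors* are effectively clausemates.
Since no island is crossed, the inverse ordering is licensed alongside surface scope.
So *each thesis* > *a few sculptors* is among the available readings.

Yes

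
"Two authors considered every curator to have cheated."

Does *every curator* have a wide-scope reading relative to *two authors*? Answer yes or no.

Yes

*every curator* is the subject of an ECM infinitive — the infinitival complement of an ECM verb is not a scope island, so *every curator* can raise into the matrix clause.
QR within a single clause is free, so the lower quantifier may take scope over the higher one.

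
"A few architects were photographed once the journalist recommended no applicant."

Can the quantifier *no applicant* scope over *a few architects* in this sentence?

No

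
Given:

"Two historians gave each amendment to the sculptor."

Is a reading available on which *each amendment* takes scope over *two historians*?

*each amendment* and *two historians* are in the same minimal clause.
No island intervenes, so both surface and inverse scope are derivable.
So *each amendment* > *two historians* is among the available readings.

Yes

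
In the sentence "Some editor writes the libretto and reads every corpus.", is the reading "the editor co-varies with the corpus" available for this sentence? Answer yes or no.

No

This is the *every corpus* > *some editor* reading.
The DP *every corpus* is contained in one conjunct of the coordinate structure (*reads every corpus*).
A quantifier cannot raise out of one conjunct of a coordination across the whole coordinate structure — the CSC applies to QR.
*every corpus* > *some editor* would require crossing that boundary, which is illicit.
(Only the surface reading survives: one fixed editor with respect to all the relevant corpora.)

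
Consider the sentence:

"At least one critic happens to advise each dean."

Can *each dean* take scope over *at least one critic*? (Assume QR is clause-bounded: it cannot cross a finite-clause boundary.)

Yes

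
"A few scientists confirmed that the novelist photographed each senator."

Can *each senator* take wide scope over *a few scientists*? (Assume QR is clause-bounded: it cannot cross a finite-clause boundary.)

*each senator* sits inside the finite complement clause *that the novelist photographed each senator*.
QR is clause-bounded, so the finite complement is a scope island for the embedded quantifier.
The inverse ordering *each senator* > *a few scientists* is therefore underivable.

No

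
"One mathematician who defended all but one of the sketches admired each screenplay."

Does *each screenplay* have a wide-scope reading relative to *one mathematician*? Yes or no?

Yes

*each screenplay* is a matrix argument; only *one mathematician* is modified by the relative clause *who defended all but one of the sketches*, so the RC island is irrelevant to the target quantifier.
With no island boundary between them, the object can take inverse scope over the subject via ordinary QR within the clause.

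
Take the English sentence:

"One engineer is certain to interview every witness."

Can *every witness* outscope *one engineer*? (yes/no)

Yes

The matrix predicate is a raising verb, whose infinitival complement is not a scope island — *every witness* can QR into the matrix clause.
Since no island is crossed, the inverse ordering is licensed alongside surface scope.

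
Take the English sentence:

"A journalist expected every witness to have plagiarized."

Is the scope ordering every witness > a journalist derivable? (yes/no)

This is an ECM construction: *every witness* is the infinitival subject, Case-marked by the matrix verb, and the infinitive is transparent for QR.
Ordinary QR to a clause-peripheral position gives the wide-scope LF for the lower DP.

Yes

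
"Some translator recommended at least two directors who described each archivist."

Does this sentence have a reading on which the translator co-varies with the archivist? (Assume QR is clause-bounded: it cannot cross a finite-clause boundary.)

The paraphrase describes the scope ordering *each archivist* > *some translator*.
*each archivist* sits inside the relative clause *who described each archivist* modifying *at least two directors*.
Relative clauses block scope extraction: QR cannot target a position outside the modified NP.
So *each archivist* cannot raise high enough to outscope *some translator*; only the surface ordering *some translator* > *each archivist* is available.

No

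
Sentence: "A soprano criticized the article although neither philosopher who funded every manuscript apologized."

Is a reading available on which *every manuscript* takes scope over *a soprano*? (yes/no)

No

Structurally, *every manuscript* is inside the relative clause *who funded every manuscript*, which is itself inside the adjunct *although neither philosopher who funded every manuscript apologized*.
Both the relative clause and the enclosing adjunct are scope islands; QR cannot cross either.
*every manuscript* is confined to the island and cannot take scope over *a soprano*.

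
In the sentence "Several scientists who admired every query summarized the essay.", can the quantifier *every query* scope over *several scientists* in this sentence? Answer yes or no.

The DP *every query* is contained in the relative clause *who admired every query*.
Quantifiers inside a relative clause are trapped there; the RC boundary blocks QR.
*every query* > *several scientists* would require crossing that boundary, which is illicit.

No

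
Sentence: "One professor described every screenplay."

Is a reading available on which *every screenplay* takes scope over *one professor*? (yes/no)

*one professor* and *every screenplay* are co-arguments of the matrix verb, with nothing but a clause-internal boundary between them.
No island intervenes, so both surface and inverse scope are derivable.

Yes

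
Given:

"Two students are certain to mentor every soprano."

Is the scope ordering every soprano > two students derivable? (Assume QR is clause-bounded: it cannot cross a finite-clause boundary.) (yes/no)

Yes

*every soprano* is the object of the infinitival complement of a raising predicate; raising infinitives are transparent for QR, so the two DPs are in effect clausemates.
Since no island is crossed, the inverse ordering is licensed alongside surface scope.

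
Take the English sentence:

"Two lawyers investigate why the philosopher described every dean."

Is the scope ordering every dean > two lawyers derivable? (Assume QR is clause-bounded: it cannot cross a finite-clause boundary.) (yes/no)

No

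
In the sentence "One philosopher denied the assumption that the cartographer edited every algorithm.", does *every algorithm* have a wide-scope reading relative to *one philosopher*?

*every algorithm* is embedded in the complex NP *the assumption that the cartographer edited every algorithm*.
A that-clause complement to a noun is an island; QR cannot cross the NP boundary.
So the wide-scope reading for *every algorithm* is blocked.

No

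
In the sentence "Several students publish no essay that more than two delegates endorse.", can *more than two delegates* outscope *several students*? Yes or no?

Structurally, *more than two delegates* is inside the relative clause *that more than two delegates endorse* modifying *no essay*.
Relative clauses are scope islands: a quantifier cannot QR out of a relative clause to take scope in the matrix clause.
There is no licit LF on which *more than two delegates* c-commands *several students*.

No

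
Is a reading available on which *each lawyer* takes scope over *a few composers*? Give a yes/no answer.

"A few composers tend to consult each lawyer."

The matrix predicate is a raising verb, whose infinitival complement is not a scope island — *each lawyer* can QR into the matrix clause.
QR within a single clause is free, so the lower quantifier may take scope over the higher one.

Yes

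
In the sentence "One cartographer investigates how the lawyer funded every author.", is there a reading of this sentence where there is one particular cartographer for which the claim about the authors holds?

Yes

This is the *one cartographer* > *every author* reading.
That is the surface-scope ordering, which is always one of the available readings — island constraints only ever restrict inverse scope.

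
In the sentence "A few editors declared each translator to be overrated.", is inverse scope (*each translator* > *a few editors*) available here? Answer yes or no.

*each translator* is the subject of an ECM infinitive — the infinitival complement of an ECM verb is not a scope island, so *each translator* can raise into the matrix clause.
No island intervenes, so both surface and inverse scope are derivable.
The sentence is scopally ambiguous between *a few editors* > *each translator* and *each translator* > *a few editors*.

Yes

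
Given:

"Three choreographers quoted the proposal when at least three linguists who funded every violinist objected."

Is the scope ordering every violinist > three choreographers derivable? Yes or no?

*every violinist* is embedded in the relative clause *who funded every violinist*, which is itself inside the adjunct *when at least three linguists who funded every violinist objected*.
Two island boundaries intervene — the relative clause and the adjunct. Either alone would block QR.
*every violinist* is confined to the island and cannot take scope over *three choreographers*.

No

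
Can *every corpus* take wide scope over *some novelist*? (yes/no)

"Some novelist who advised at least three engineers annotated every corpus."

Yes

*every corpus* sits in the matrix clause, not in the relative clause on *some novelist*.
With no island boundary between them, the object can take inverse scope over the subject via ordinary QR within the clause.
The sentence is scopally ambiguous between *some novelist* > *every corpus* and *every corpus* > *some novelist*.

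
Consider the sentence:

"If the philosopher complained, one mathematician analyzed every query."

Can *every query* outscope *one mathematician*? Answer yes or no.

Yes

Although there is an adjunct clause, *every query* is in the main clause, not inside the adjunct.
Ordinary QR to a clause-peripheral position gives the wide-scope LF for the lower DP.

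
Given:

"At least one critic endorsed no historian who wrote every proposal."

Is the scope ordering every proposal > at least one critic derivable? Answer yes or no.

No

Structurally, *every proposal* is inside the relative clause *who wrote every proposal* modifying *no historian*.
The relative clause forms an island for QR, so the quantifier is confined to the head noun's restrictor.
*every proposal* is confined to the island and cannot take scope over *at least one critic*.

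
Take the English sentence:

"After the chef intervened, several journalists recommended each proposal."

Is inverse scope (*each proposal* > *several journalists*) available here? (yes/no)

*each proposal* is a matrix argument; the adjunct is an island but the target quantifier is outside it.
Since no island is crossed, the inverse ordering is licensed alongside surface scope.
Both orderings are possible: *several journalists* > *each proposal* and *each proposal* > *several journalists*.

Yes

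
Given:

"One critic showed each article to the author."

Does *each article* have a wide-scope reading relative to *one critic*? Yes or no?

Yes

Both DPs are arguments of the same predicate; there is no clause or island boundary between them.
With no island boundary between them, the object can take inverse scope over the subject via ordinary QR within the clause.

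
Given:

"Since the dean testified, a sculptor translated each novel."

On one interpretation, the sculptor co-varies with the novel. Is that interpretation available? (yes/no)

Yes

The paraphrase describes the scope ordering *each novel* > *a sculptor*.
The adjunct clause does not contain *each novel*, which is the matrix object.
With no island boundary between them, the object can take inverse scope over the subject via ordinary QR within the clause.
The sentence is scopally ambiguous between *a sculptor* > *each novel* and *each novel* > *a sculptor*.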